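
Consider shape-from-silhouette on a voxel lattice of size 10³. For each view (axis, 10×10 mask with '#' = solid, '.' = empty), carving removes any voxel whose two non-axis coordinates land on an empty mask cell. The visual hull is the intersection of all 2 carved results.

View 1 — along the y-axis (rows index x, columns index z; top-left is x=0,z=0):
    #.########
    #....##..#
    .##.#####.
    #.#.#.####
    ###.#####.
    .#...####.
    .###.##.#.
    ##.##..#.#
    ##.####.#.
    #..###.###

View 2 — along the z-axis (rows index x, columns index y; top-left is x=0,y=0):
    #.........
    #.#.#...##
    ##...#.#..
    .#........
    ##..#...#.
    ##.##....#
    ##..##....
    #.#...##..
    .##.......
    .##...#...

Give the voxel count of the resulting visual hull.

full grid |V| = 1000
step 1: project along y, AND mask (66/100) → |grid| = 660
step 2: project along z, AND mask (33/100) → |grid| = 204

remaining voxels: 204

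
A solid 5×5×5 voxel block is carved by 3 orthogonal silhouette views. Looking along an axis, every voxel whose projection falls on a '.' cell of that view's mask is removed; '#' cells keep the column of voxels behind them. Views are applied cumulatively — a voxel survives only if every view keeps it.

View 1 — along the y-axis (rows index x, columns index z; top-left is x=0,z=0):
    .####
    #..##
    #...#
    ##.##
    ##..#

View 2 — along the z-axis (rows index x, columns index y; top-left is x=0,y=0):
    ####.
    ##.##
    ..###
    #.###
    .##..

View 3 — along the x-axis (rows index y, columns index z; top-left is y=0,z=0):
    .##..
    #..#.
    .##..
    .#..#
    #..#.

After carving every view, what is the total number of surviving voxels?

initial block: 5^3 = 125
  1. axis=1 (XZ plane), |mask|=16  ⇒  voxels=80
  2. axis=2 (XY plane), |mask|=17  ⇒  voxels=56
  3. axis=0 (YZ plane), |mask|=10  ⇒  voxels=22

22 voxels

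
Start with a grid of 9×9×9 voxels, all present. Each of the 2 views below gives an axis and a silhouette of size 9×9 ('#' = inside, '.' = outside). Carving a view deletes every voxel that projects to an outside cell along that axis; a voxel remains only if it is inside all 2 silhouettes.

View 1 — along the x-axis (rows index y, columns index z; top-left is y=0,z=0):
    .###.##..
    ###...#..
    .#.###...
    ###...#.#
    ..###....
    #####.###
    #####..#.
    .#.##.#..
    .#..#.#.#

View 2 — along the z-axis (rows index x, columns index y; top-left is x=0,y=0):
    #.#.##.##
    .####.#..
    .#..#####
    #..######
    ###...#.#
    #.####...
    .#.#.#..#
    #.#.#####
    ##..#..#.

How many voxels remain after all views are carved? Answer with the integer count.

|visual hull| = 233

start: 9×9×9 = 729 voxels
[1] x-view keeps 43 columns → grid now 387
[2] z-view keeps 49 columns → grid now 233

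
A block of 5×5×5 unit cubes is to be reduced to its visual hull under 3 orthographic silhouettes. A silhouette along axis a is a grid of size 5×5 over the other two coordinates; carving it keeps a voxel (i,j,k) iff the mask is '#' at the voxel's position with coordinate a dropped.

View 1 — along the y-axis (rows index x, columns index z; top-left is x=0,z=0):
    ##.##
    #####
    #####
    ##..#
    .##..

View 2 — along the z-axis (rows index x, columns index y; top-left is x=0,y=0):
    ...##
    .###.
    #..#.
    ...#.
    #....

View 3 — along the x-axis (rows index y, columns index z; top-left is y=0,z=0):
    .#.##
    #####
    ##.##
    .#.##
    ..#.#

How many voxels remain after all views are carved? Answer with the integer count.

remaining voxels: 25

full grid |V| = 125
step 1: project along y, AND mask (19/25) → |grid| = 95
step 2: project along z, AND mask (9/25) → |grid| = 38
step 3: project along x, AND mask (17/25) → |grid| = 25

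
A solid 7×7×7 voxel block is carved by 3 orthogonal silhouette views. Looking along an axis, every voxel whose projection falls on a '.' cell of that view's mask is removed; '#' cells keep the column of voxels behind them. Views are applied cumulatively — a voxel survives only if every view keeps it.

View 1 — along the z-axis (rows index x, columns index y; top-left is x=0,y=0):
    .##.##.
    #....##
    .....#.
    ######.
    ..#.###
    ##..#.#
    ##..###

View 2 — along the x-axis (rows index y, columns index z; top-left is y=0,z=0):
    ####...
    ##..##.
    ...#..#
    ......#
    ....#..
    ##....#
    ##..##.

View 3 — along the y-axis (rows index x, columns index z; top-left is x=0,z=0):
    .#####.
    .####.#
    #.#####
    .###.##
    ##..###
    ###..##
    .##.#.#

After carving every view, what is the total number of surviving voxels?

voxel count = 52

initial block: 7^3 = 343
V1 z: intersect with XY mask (27 set) -- 189 left
V2 x: intersect with YZ mask (19 set) -- 78 left
V3 y: intersect with XZ mask (35 set) -- 52 left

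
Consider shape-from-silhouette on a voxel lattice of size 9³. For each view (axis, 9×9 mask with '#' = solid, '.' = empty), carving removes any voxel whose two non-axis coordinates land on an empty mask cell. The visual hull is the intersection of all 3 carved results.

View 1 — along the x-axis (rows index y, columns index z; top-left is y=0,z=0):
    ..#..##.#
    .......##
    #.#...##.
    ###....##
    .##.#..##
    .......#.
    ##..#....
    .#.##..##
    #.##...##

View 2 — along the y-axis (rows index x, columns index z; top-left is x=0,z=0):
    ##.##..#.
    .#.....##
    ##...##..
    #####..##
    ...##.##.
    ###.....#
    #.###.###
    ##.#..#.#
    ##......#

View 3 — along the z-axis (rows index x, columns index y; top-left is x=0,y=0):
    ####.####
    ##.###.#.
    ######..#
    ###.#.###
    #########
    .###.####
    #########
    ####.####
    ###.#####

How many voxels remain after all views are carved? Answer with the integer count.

before carving: 729 voxels (9×9×9)
carve view 1 (along x, YZ-mask fill 34/81): 306 voxels remain
carve view 2 (along y, XZ-mask fill 42/81): 173 voxels remain
carve view 3 (along z, XY-mask fill 69/81): 147 voxels remain

|visual hull| = 147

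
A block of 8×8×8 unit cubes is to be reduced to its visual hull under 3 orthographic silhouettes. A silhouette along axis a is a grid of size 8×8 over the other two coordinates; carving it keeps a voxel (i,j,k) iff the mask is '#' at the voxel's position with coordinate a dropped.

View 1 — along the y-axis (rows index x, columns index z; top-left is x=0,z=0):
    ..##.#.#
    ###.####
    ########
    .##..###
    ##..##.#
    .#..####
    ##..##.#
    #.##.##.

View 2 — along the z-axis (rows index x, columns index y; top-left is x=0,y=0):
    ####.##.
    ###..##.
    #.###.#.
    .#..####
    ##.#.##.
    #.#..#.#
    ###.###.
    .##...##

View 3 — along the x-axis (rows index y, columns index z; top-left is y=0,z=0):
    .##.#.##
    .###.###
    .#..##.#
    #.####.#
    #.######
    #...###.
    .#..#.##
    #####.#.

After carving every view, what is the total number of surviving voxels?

|visual hull| = 139

before carving: 512 voxels (8×8×8)
V1 y: intersect with XZ mask (44 set) -- 352 left
V2 z: intersect with XY mask (40 set) -- 219 left
V3 x: intersect with YZ mask (42 set) -- 139 left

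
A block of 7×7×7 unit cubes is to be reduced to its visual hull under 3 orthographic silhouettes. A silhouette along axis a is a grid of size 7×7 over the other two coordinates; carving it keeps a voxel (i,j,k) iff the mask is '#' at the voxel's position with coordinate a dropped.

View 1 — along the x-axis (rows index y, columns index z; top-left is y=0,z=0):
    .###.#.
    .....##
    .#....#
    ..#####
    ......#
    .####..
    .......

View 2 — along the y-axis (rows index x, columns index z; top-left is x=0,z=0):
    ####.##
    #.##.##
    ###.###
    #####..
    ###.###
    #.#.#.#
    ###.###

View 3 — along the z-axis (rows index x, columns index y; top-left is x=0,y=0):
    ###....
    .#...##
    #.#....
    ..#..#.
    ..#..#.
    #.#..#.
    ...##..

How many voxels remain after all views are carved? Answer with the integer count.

initial block: 7^3 = 343
carve view 1 (along x, YZ-mask fill 18/49): 126 voxels remain
carve view 2 (along y, XZ-mask fill 38/49): 94 voxels remain
carve view 3 (along z, XY-mask fill 17/49): 36 voxels remain

remaining voxels: 36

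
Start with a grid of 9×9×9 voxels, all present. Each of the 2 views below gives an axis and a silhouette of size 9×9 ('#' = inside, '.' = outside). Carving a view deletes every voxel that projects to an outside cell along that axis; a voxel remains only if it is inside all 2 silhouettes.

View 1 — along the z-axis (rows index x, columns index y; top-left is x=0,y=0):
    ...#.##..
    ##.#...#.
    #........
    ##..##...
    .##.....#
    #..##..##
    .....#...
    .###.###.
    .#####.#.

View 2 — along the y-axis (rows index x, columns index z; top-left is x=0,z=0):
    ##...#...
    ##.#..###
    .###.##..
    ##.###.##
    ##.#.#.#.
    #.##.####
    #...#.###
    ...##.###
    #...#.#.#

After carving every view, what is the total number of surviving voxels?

remaining voxels: 175

initial block: 9^3 = 729
[1] z-view keeps 33 columns → grid now 297
[2] y-view keeps 47 columns → grid now 175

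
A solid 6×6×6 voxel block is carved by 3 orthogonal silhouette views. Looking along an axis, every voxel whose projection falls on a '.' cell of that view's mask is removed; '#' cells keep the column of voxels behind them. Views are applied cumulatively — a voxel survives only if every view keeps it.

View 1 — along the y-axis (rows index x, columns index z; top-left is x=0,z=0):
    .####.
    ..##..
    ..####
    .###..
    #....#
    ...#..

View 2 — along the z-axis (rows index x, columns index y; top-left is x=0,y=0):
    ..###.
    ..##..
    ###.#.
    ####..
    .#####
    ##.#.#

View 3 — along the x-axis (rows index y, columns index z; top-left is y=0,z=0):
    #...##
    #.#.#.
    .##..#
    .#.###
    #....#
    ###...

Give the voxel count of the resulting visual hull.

26 voxels

initial block: 6^3 = 216
[1] y-view keeps 16 columns → grid now 96
[2] z-view keeps 22 columns → grid now 58
[3] x-view keeps 18 columns → grid now 26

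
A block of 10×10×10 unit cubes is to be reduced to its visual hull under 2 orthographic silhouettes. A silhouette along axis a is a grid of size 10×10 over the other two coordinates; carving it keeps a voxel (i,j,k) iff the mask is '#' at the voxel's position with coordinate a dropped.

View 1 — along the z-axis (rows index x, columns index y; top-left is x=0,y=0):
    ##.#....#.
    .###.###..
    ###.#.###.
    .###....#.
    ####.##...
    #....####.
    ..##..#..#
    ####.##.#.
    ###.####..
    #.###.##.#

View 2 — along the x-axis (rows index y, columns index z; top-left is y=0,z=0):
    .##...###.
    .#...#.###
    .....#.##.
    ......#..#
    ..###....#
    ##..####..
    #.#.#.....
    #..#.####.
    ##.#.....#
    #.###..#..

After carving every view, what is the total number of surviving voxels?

|visual hull| = 234

full grid |V| = 1000
after view 1 [z-axis, 57 of 100 cells solid] → remaining = 570
after view 2 [x-axis, 43 of 100 cells solid] → remaining = 234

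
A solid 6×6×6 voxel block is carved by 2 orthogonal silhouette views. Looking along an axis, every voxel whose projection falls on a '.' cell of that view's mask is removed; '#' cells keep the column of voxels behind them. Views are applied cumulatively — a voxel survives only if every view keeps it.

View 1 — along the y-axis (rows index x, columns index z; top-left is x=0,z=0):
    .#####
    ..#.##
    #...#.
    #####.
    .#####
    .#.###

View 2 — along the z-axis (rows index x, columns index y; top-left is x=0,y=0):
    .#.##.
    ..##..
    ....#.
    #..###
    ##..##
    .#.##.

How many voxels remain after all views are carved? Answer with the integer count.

initial block: 6^3 = 216
V1 y: intersect with XZ mask (24 set) -- 144 left
V2 z: intersect with XY mask (17 set) -- 75 left

75 voxels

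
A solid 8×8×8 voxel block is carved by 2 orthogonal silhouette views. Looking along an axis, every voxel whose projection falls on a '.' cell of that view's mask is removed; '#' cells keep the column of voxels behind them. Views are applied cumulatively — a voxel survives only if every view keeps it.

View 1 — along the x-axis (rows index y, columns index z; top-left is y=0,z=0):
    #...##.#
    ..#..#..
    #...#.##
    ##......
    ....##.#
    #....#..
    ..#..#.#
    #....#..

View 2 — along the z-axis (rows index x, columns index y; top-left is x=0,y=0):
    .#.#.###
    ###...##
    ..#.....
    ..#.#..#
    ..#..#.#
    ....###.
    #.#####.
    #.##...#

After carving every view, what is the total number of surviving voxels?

before carving: 512 voxels (8×8×8)
[1] x-view keeps 22 columns → grid now 176
[2] z-view keeps 30 columns → grid now 85

|visual hull| = 85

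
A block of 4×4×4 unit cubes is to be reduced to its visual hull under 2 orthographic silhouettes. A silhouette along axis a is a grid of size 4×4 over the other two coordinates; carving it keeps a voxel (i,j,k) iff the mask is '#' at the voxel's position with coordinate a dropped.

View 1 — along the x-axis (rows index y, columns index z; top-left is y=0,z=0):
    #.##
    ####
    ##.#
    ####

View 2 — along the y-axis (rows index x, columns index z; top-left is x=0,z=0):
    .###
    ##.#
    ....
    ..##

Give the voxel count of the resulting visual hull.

|visual hull| = 28

initial block: 4^3 = 64
carve view 1 (along x, YZ-mask fill 14/16): 56 voxels remain
carve view 2 (along y, XZ-mask fill 8/16): 28 voxels remain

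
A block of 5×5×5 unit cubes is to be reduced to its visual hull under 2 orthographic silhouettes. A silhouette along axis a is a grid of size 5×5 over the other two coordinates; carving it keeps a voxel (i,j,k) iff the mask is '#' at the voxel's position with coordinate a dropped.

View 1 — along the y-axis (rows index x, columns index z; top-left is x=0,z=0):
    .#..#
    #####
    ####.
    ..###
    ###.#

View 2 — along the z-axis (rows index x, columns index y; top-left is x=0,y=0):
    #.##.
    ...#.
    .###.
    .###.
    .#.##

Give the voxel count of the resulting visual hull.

full grid |V| = 125
[1] y-view keeps 18 columns → grid now 90
[2] z-view keeps 13 columns → grid now 44

44 voxels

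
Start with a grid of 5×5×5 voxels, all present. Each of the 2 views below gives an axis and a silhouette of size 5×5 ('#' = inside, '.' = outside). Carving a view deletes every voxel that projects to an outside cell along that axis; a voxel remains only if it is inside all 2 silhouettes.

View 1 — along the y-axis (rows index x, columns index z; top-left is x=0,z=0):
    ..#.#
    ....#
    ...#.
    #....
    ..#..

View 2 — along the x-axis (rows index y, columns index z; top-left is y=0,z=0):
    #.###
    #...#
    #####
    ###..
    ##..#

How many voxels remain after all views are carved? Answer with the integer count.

21 voxels

initial block: 5^3 = 125
V1 y: intersect with XZ mask (6 set) -- 30 left
V2 x: intersect with YZ mask (17 set) -- 21 left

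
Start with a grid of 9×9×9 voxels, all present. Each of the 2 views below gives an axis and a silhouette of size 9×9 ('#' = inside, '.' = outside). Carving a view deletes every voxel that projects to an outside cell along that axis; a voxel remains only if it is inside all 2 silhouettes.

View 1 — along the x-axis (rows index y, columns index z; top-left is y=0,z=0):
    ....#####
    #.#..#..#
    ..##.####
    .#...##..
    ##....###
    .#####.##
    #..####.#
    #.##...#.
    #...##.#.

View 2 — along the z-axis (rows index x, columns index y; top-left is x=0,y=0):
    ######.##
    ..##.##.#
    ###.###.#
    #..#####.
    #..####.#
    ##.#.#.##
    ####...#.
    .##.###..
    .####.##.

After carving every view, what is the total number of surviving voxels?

|visual hull| = 266

initial block: 9^3 = 729
after view 1 [x-axis, 44 of 81 cells solid] → remaining = 396
after view 2 [z-axis, 54 of 81 cells solid] → remaining = 266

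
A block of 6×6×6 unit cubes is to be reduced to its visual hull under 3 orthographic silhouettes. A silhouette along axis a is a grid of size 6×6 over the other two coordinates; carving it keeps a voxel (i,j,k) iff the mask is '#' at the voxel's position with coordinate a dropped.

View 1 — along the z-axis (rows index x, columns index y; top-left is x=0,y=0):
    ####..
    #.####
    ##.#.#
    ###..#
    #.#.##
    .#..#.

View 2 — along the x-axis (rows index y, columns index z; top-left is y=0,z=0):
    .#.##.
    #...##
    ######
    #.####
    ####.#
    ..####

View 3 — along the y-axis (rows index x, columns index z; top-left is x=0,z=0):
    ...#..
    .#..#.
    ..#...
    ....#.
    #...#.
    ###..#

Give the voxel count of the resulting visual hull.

27 voxels

initial block: 6^3 = 216
  1. axis=2 (XY plane), |mask|=23  ⇒  voxels=138
  2. axis=0 (YZ plane), |mask|=26  ⇒  voxels=97
  3. axis=1 (XZ plane), |mask|=11  ⇒  voxels=27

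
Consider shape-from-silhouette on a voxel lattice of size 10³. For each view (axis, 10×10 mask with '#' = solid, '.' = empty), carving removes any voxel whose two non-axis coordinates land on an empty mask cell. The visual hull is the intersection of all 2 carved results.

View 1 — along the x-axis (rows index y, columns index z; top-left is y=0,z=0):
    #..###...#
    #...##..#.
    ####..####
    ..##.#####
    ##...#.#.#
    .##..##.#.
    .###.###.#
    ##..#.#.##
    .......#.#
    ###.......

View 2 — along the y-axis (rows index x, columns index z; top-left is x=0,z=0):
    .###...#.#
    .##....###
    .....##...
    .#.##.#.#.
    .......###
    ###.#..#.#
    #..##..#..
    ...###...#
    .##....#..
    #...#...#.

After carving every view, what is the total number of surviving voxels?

before carving: 1000 voxels (10×10×10)
carve view 1 (along x, YZ-mask fill 52/100): 520 voxels remain
carve view 2 (along y, XZ-mask fill 40/100): 206 voxels remain

|visual hull| = 206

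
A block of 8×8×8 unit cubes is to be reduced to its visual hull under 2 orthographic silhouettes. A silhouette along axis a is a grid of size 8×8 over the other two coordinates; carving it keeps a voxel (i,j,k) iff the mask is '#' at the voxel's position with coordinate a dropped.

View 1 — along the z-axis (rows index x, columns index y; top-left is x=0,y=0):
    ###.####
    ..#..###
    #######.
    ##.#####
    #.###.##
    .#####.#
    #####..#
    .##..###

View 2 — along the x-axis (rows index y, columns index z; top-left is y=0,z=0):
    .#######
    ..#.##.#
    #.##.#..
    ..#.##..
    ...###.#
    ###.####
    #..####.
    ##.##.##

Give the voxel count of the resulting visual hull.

|visual hull| = 240

start: 8×8×8 = 512 voxels
V1 z: intersect with XY mask (48 set) -- 384 left
V2 x: intersect with YZ mask (40 set) -- 240 left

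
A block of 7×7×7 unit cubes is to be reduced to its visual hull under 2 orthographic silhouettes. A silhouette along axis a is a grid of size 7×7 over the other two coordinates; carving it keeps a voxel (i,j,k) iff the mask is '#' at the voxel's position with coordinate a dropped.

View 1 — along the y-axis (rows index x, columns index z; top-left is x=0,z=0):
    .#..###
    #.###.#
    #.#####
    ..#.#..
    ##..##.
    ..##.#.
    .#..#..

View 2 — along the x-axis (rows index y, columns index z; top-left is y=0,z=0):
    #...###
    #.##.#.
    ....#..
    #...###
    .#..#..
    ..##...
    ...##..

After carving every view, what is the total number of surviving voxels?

voxel count = 77

full grid |V| = 343
[1] y-view keeps 26 columns → grid now 182
[2] x-view keeps 19 columns → grid now 77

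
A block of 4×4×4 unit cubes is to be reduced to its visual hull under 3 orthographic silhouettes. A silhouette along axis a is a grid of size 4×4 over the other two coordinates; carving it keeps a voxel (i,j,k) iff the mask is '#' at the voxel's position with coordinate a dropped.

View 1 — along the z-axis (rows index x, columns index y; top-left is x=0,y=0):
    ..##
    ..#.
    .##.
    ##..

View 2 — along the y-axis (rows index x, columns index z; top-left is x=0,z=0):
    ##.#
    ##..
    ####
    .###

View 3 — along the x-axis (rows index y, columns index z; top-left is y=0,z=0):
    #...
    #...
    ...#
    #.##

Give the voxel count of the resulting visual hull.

full grid |V| = 64
V1 z: intersect with XY mask (7 set) -- 28 left
V2 y: intersect with XZ mask (12 set) -- 22 left
V3 x: intersect with YZ mask (6 set) -- 5 left

voxel count = 5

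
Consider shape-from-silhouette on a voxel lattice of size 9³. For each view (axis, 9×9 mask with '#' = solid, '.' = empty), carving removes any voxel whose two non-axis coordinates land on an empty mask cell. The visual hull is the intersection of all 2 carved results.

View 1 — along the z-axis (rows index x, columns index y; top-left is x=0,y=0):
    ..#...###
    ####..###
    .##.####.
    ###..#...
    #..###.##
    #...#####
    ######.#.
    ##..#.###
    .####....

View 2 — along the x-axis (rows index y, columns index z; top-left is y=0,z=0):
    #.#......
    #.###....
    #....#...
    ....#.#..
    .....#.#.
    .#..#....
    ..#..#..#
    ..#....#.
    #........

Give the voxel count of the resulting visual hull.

before carving: 729 voxels (9×9×9)
step 1: project along z, AND mask (50/81) → |grid| = 450
step 2: project along x, AND mask (20/81) → |grid| = 112

remaining voxels: 112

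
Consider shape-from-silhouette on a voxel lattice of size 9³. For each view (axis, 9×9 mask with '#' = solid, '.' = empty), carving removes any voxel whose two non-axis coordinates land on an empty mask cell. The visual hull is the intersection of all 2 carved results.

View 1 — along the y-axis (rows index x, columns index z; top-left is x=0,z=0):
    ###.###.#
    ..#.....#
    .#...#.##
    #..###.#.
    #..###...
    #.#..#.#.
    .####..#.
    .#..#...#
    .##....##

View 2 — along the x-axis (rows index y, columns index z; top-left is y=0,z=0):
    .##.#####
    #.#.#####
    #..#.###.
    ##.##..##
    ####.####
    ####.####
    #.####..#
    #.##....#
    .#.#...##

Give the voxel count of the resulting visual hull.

full grid |V| = 729
[1] y-view keeps 38 columns → grid now 342
[2] x-view keeps 55 columns → grid now 234

234 voxels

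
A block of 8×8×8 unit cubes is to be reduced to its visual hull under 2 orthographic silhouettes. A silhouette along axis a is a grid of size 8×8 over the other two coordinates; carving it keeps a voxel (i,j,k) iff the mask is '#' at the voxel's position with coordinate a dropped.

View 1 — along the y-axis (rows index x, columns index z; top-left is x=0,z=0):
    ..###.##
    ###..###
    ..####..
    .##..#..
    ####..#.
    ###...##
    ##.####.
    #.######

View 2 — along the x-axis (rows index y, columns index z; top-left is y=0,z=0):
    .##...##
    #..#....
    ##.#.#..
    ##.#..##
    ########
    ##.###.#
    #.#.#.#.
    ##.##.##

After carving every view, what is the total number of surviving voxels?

before carving: 512 voxels (8×8×8)
  1. axis=1 (XZ plane), |mask|=41  ⇒  voxels=328
  2. axis=0 (YZ plane), |mask|=39  ⇒  voxels=197

197 voxels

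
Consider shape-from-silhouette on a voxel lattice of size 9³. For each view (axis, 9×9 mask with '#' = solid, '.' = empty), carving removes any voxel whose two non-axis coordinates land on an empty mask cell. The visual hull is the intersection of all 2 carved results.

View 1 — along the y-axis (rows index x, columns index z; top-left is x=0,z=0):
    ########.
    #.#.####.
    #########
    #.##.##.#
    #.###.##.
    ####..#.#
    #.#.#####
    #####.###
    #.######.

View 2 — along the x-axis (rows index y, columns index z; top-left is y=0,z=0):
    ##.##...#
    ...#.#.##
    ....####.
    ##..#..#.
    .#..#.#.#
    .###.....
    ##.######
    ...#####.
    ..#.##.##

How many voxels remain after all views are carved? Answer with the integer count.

initial block: 9^3 = 729
step 1: project along y, AND mask (63/81) → |grid| = 567
step 2: project along x, AND mask (42/81) → |grid| = 282

remaining voxels: 282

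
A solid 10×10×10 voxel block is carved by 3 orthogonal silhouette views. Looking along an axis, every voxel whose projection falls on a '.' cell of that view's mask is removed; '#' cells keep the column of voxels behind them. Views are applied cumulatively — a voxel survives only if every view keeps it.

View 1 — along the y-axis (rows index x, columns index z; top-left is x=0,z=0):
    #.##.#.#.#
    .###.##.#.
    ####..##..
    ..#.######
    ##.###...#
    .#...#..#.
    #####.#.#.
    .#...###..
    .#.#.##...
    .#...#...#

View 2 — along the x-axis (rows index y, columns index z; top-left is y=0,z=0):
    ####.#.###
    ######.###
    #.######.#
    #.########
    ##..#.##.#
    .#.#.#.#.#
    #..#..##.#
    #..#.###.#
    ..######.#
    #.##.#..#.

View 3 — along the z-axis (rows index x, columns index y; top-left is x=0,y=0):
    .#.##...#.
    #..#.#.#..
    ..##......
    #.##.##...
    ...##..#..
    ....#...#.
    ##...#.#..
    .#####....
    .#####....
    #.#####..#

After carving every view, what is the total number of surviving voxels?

remaining voxels: 144

full grid |V| = 1000
V1 y: intersect with XZ mask (52 set) -- 520 left
V2 x: intersect with YZ mask (68 set) -- 351 left
V3 z: intersect with XY mask (41 set) -- 144 left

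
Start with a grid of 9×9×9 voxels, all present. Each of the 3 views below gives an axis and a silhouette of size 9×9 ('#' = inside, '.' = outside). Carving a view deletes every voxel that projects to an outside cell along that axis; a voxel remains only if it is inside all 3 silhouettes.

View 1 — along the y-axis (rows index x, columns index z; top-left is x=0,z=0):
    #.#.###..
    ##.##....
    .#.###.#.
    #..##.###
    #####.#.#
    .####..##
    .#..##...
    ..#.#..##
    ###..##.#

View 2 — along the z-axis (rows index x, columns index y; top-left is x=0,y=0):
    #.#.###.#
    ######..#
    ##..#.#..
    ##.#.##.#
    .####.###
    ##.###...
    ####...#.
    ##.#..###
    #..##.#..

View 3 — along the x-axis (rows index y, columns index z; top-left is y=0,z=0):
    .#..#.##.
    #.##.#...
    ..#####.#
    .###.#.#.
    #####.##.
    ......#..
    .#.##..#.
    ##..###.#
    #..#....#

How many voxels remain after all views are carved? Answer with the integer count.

initial block: 9^3 = 729
step 1: project along y, AND mask (46/81) → |grid| = 414
step 2: project along z, AND mask (50/81) → |grid| = 256
step 3: project along x, AND mask (40/81) → |grid| = 126

voxel count = 126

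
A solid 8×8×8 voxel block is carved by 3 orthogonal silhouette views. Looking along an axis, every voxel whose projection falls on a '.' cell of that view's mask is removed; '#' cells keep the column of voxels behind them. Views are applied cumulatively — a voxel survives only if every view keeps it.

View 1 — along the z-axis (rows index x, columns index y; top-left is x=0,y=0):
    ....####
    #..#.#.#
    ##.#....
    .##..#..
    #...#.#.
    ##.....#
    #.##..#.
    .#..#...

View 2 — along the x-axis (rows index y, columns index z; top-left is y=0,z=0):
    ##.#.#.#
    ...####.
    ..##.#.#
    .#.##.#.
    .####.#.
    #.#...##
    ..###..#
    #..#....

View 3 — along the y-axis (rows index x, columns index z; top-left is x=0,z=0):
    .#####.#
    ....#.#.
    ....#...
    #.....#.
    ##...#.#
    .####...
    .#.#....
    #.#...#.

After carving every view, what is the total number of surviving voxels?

full grid |V| = 512
after view 1 [z-axis, 26 of 64 cells solid] → remaining = 208
after view 2 [x-axis, 32 of 64 cells solid] → remaining = 106
after view 3 [y-axis, 24 of 64 cells solid] → remaining = 39

voxel count = 39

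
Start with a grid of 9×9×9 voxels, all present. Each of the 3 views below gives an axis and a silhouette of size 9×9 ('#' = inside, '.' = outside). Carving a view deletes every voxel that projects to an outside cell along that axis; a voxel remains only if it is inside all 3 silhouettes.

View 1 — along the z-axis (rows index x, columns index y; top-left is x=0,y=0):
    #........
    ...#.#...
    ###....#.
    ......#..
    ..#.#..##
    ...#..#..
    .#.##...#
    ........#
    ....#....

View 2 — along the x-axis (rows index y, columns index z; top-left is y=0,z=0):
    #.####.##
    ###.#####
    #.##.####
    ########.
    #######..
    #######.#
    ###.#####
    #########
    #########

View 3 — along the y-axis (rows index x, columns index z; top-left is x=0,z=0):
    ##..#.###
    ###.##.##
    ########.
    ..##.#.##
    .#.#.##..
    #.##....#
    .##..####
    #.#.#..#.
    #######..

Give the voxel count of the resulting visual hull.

100 voxels

start: 9×9×9 = 729 voxels
after view 1 [z-axis, 20 of 81 cells solid] → remaining = 180
after view 2 [x-axis, 71 of 81 cells solid] → remaining = 158
after view 3 [y-axis, 51 of 81 cells solid] → remaining = 100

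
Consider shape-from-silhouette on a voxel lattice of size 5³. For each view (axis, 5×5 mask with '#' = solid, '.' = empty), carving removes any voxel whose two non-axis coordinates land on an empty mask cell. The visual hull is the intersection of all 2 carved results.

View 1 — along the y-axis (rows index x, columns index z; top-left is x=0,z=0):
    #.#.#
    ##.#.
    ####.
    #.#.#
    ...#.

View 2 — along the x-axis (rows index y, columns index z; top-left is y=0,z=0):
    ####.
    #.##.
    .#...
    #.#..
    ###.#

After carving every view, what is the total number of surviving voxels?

voxel count = 42

before carving: 125 voxels (5×5×5)
[1] y-view keeps 14 columns → grid now 70
[2] x-view keeps 14 columns → grid now 42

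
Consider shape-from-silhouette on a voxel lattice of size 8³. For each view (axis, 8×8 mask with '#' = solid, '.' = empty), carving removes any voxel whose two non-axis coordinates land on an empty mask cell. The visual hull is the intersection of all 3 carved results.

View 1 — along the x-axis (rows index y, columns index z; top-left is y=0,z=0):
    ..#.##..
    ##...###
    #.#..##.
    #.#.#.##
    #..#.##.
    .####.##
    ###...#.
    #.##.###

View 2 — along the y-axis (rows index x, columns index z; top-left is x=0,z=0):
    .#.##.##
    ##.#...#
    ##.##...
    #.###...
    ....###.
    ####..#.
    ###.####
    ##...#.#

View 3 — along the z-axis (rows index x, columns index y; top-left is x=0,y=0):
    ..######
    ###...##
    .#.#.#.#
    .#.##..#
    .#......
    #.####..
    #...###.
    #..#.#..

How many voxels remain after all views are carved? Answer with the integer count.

|visual hull| = 79

start: 8×8×8 = 512 voxels
[1] x-view keeps 37 columns → grid now 296
[2] y-view keeps 36 columns → grid now 161
[3] z-view keeps 32 columns → grid now 79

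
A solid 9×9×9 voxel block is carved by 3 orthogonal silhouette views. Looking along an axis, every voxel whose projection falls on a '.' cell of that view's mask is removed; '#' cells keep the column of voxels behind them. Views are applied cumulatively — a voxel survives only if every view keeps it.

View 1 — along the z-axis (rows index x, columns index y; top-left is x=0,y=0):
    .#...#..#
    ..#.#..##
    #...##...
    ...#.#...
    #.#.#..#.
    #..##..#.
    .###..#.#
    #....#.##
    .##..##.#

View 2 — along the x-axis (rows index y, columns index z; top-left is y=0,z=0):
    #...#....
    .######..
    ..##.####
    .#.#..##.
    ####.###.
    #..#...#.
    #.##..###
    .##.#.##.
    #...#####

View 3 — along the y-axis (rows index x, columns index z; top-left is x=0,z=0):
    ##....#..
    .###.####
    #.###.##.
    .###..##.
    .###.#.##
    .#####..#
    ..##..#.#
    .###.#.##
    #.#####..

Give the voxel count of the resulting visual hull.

106 voxels

before carving: 729 voxels (9×9×9)
V1 z: intersect with XY mask (34 set) -- 306 left
V2 x: intersect with YZ mask (45 set) -- 167 left
V3 y: intersect with XZ mask (49 set) -- 106 left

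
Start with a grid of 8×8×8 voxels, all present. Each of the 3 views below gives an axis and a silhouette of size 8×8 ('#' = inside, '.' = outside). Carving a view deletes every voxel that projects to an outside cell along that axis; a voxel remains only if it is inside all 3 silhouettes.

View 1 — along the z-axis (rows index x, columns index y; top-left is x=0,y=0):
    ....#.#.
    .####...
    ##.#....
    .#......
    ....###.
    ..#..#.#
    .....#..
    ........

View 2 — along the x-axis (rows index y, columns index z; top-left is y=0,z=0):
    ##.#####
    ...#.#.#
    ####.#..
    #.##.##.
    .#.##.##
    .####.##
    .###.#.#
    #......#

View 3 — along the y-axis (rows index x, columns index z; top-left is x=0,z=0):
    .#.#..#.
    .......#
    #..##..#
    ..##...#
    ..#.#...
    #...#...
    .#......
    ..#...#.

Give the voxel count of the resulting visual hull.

before carving: 512 voxels (8×8×8)
V1 z: intersect with XY mask (17 set) -- 136 left
V2 x: intersect with YZ mask (38 set) -- 81 left
V3 y: intersect with XZ mask (18 set) -- 25 left

remaining voxels: 25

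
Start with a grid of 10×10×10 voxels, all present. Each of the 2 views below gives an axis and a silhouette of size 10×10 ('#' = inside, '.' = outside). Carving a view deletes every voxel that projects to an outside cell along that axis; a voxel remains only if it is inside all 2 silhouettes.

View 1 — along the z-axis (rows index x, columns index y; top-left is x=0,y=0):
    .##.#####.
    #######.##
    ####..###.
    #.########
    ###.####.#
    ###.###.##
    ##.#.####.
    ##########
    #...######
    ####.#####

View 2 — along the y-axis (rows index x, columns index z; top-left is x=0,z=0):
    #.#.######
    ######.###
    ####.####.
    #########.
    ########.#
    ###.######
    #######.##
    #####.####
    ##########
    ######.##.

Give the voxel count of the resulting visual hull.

start: 10×10×10 = 1000 voxels
step 1: project along z, AND mask (81/100) → |grid| = 810
step 2: project along y, AND mask (88/100) → |grid| = 713

remaining voxels: 713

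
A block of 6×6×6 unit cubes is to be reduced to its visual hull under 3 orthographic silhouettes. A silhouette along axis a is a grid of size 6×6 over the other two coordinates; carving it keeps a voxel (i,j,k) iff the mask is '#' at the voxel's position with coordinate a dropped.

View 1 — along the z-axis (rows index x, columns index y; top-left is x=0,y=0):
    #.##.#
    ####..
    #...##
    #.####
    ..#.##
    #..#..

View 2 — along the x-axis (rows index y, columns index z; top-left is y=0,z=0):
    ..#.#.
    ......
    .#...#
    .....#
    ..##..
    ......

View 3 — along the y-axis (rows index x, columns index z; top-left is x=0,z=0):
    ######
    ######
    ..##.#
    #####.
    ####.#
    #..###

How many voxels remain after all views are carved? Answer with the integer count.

initial block: 6^3 = 216
step 1: project along z, AND mask (21/36) → |grid| = 126
step 2: project along x, AND mask (7/36) → |grid| = 28
step 3: project along y, AND mask (29/36) → |grid| = 24

voxel count = 24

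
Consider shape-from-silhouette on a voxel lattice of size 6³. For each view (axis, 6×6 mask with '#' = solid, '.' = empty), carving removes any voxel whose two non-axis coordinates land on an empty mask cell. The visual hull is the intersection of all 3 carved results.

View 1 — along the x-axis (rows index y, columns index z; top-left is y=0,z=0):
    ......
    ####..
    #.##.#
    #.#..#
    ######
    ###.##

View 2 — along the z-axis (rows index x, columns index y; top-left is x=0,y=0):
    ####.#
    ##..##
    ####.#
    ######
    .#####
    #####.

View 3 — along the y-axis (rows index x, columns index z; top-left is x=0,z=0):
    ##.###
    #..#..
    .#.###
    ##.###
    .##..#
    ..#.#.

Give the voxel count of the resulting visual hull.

initial block: 6^3 = 216
carve view 1 (along x, YZ-mask fill 22/36): 132 voxels remain
carve view 2 (along z, XY-mask fill 30/36): 108 voxels remain
carve view 3 (along y, XZ-mask fill 21/36): 59 voxels remain

59 voxels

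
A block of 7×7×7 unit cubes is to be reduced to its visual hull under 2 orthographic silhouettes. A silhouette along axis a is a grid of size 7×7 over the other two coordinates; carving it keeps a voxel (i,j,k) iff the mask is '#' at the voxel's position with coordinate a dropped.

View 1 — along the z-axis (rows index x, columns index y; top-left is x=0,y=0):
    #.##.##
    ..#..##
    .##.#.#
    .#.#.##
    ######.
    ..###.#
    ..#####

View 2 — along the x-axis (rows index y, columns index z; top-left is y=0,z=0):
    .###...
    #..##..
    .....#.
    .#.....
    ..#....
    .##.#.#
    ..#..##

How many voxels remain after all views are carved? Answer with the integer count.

before carving: 343 voxels (7×7×7)
  1. axis=2 (XY plane), |mask|=31  ⇒  voxels=217
  2. axis=0 (YZ plane), |mask|=16  ⇒  voxels=68

remaining voxels: 68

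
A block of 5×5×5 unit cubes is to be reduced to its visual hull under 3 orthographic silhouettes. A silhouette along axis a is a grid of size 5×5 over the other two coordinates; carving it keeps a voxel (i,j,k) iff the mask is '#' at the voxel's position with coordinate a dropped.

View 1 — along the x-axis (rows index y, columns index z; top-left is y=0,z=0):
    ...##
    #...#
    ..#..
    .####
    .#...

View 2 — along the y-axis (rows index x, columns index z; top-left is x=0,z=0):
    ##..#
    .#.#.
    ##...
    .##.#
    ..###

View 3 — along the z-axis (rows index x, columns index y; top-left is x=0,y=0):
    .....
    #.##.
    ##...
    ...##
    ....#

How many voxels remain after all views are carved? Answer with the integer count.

start: 5×5×5 = 125 voxels
step 1: project along x, AND mask (10/25) → |grid| = 50
step 2: project along y, AND mask (13/25) → |grid| = 27
step 3: project along z, AND mask (8/25) → |grid| = 8

|visual hull| = 8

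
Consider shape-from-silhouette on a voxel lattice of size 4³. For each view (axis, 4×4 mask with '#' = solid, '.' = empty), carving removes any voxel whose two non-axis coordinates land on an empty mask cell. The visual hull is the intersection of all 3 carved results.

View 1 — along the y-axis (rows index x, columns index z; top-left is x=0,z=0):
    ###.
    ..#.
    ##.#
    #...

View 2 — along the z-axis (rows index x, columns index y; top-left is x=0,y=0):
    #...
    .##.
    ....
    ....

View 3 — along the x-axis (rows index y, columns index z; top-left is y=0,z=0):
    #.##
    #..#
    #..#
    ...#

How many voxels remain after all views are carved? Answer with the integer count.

|visual hull| = 2

initial block: 4^3 = 64
[1] y-view keeps 8 columns → grid now 32
[2] z-view keeps 3 columns → grid now 5
[3] x-view keeps 8 columns → grid now 2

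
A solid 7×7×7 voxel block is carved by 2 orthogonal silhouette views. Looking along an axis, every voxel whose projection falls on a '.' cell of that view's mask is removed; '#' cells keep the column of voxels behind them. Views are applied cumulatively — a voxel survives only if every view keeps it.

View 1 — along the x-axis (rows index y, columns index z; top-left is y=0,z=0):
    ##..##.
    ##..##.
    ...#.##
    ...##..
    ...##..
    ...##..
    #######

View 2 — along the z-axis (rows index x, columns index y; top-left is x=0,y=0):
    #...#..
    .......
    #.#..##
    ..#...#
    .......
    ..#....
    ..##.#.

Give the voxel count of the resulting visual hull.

start: 7×7×7 = 343 voxels
[1] x-view keeps 24 columns → grid now 168
[2] z-view keeps 12 columns → grid now 42

42 voxels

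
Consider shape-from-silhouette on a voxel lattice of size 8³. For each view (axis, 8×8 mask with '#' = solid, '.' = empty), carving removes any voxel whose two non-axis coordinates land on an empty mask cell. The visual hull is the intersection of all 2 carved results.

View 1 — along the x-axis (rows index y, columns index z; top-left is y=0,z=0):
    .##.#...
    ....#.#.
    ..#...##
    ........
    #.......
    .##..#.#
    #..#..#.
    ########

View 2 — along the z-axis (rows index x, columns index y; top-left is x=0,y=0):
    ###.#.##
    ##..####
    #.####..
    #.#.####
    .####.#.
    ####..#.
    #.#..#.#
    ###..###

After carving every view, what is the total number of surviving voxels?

initial block: 8^3 = 512
  1. axis=0 (YZ plane), |mask|=24  ⇒  voxels=192
  2. axis=2 (XY plane), |mask|=43  ⇒  voxels=135

|visual hull| = 135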